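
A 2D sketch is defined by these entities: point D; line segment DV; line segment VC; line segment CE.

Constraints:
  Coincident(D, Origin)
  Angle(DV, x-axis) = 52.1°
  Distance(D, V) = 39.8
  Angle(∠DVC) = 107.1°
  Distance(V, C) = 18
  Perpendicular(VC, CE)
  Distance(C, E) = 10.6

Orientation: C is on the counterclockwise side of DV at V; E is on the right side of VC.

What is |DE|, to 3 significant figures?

57.0

D is at the origin; DV runs at 52.1° with length 39.8, so V = 39.8·(cos 52.1°, sin 52.1°) = (24.4, 31.4). ∠DVC = 107.1°, so VC runs at 52.1° + (180° − 107.1°) = 125° from the x-axis; with |VC| = 18.0, C = V + 18.0·(cos 125°, sin 125°) = (14.1, 46.2). VC ⟂ CE; with |CE| = 10.6 on the right of VC, E = C + 10.6·(0.819, 0.574) = (22.8, 52.2). Then |DE| = |E − D| = 57.0.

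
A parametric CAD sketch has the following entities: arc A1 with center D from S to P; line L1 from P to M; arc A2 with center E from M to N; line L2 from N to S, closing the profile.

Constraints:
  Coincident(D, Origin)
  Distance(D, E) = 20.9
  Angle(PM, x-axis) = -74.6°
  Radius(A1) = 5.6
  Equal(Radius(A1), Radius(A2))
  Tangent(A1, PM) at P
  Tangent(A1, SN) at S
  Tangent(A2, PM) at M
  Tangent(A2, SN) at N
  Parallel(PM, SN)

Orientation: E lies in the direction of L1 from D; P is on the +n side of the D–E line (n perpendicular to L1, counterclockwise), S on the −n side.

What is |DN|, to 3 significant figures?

21.6

Tangency of A1 to both parallel lines with radius 5.6 puts P and S at D ± 5.6·n: P = (5.40, 1.49), S = (-5.40, -1.49). Equal radii place M and N the same way about E: M = E + 5.6·n = (10.9, -18.7), N = E − 5.6·n = (0.151, -21.6). Then |DN| = |N − D| = 21.6.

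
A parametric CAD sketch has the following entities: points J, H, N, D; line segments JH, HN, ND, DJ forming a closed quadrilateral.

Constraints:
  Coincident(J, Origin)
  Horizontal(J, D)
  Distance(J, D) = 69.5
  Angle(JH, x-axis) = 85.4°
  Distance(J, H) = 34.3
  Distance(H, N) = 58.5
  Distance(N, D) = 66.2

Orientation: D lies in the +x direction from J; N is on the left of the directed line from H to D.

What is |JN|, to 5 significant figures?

83.196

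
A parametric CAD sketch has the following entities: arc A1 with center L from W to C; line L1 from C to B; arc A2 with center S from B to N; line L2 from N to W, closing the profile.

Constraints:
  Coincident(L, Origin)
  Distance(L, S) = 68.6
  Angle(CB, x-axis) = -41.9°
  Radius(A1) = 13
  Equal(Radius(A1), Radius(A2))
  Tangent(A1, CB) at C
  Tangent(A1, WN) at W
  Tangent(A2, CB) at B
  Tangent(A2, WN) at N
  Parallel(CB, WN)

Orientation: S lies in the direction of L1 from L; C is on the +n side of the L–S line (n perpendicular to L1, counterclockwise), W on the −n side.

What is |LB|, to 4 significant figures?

69.82

The slot axis is L1's direction at -41.9°, so u = (cos -41.9°, sin -41.9°) = (0.7443, -0.6678) and n = (−sin -41.9°, cos -41.9°) = (0.6678, 0.7443). L is at the origin and S lies 68.6 along u from L, so S = 68.6·u = (51.06, -45.81). Tangency of A1 to both parallel lines with radius 13.0 puts C and W at L ± 13.0·n: C = (8.682, 9.676), W = (-8.682, -9.676). Equal radii place B and N the same way about S: B = S + 13.0·n = (59.74, -36.14), N = S − 13.0·n = (42.38, -55.49). Then |LB| = |B − L| = 69.82.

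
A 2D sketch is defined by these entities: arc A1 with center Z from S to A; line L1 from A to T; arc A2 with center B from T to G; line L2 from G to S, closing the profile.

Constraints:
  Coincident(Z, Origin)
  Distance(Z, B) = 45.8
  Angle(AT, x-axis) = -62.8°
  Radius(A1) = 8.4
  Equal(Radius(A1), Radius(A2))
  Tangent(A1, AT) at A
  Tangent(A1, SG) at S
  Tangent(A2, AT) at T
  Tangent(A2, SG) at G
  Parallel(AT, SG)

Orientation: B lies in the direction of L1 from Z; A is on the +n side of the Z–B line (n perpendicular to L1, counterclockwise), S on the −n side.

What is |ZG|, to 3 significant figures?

46.6

The slot axis is L1's direction at -62.8°, so u = (cos -62.8°, sin -62.8°) = (0.457, -0.889) and n = (−sin -62.8°, cos -62.8°) = (0.889, 0.457). Z is at the origin and B lies 45.8 along u from Z, so B = 45.8·u = (20.9, -40.7). Tangency of A1 to both parallel lines with radius 8.4 puts A and S at Z ± 8.4·n: A = (7.47, 3.84), S = (-7.47, -3.84). Equal radii place T and G the same way about B: T = B + 8.4·n = (28.4, -36.9), G = B − 8.4·n = (13.5, -44.6). Then |ZG| = |G − Z| = 46.6.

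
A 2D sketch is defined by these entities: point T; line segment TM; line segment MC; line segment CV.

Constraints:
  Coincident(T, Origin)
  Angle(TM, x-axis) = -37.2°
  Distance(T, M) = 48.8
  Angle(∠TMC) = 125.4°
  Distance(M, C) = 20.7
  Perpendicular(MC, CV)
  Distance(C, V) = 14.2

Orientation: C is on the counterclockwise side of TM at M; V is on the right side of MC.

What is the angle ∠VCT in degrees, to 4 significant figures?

129.1°

T is at the origin; TM runs at -37.2° with length 48.8, so M = 48.8·(cos -37.2°, sin -37.2°) = (38.87, -29.50). ∠TMC = 125.4°, so MC runs at -37.2° + (180° − 125.4°) = 17.40° from the x-axis; with |MC| = 20.7, C = M + 20.7·(cos 17.40°, sin 17.40°) = (58.62, -23.31). MC is perpendicular to CV; with |CV| = 14.2 on the right of MC, V = C + 14.2·(0.2990, -0.9542) = (62.87, -36.86). Then cos ∠VCT = CV·CT / (|CV||CT|), giving 129.1°.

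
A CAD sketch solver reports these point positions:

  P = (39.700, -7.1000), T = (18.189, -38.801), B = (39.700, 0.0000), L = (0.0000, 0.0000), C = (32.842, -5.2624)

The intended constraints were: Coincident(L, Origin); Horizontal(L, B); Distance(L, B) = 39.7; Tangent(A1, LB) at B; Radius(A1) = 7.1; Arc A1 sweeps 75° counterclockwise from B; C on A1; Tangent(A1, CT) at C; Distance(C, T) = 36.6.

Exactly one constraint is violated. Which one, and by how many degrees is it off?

Tangent(A1, CT) at C — off by 8.60°.

L = (0.00, 0.00) ✓; L.y = 0.00, B.y = 0.00 ✓; |LB| = 39.70 ✓; ∠(PB, BL) = 90.00° ✓; |PB| = 7.100 ✓; bearing(P→C) − bearing(P→B) = 75.00° ✓; |PC| = 7.100 ✓; ∠(PC, CT) = 98.60° ✗; |CT| = 36.60 ✓.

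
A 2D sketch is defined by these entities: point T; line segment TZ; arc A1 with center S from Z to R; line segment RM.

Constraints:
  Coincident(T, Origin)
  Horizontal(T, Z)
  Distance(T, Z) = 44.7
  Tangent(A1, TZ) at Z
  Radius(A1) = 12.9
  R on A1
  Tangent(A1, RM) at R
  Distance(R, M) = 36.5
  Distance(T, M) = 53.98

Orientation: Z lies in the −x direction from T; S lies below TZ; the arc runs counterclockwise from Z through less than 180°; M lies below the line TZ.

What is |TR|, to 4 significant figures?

57.92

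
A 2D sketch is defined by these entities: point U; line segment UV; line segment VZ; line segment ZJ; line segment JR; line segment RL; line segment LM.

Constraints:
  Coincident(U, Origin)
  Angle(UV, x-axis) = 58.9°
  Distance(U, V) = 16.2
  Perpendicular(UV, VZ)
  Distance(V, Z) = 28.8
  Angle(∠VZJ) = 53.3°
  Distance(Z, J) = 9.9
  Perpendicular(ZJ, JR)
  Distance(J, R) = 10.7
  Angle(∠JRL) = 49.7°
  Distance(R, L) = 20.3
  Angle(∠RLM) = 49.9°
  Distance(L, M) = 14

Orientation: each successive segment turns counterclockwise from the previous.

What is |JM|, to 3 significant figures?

5.05

∠JRL = 49.7° gives RL at 136° from the x-axis; with |RL| = 20.3, L = (-19.3, 34.1). ∠RLM = 49.9° gives LM at -94.0° from the x-axis; with |LM| = 14.0, M = (-20.2, 20.1). Then |JM| = |M − J| = 5.05.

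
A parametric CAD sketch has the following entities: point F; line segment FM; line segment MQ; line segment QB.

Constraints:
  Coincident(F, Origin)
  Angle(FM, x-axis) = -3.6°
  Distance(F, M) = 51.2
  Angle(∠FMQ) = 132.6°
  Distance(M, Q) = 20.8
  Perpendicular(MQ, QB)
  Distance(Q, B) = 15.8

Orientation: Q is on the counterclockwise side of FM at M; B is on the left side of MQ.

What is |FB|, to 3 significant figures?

59.6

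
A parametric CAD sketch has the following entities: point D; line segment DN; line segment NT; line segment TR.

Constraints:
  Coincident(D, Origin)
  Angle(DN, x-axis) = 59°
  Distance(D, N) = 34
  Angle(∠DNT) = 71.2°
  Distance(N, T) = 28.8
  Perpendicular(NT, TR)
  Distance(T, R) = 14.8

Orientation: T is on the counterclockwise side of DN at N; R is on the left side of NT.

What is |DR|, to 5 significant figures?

24.913

D is at the origin; DN runs at 59.0° with length 34.0, so N = 34.0·(cos 59.0°, sin 59.0°) = (17.511, 29.144). ∠DNT = 71.2°, so NT runs at 59.0° + (180° − 71.2°) = 167.80° from the x-axis; with |NT| = 28.8, T = N + 28.8·(cos 167.80°, sin 167.80°) = (-10.638, 35.230). NT is perpendicular to TR; with |TR| = 14.8 on the left of NT, R = T + 14.8·(-0.21132, -0.97742) = (-13.766, 20.764). Then |DR| = |R − D| = 24.913.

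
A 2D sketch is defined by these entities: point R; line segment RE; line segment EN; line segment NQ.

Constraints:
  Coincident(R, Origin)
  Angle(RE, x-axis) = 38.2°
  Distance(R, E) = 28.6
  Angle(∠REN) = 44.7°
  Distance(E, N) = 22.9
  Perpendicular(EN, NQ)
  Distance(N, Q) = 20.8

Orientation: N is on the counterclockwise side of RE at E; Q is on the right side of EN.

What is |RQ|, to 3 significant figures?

41.0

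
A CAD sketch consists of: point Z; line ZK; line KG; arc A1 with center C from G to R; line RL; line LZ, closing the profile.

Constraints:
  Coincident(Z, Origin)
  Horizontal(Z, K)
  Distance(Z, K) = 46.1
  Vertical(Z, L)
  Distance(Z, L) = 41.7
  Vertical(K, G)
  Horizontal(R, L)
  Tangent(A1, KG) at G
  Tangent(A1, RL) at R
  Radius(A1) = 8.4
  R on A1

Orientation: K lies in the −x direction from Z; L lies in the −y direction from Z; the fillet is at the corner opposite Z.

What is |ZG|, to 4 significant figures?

56.87

Z is at the origin; Z and K share the same y with |ZK| = 46.1 and K on the −x side, so K = (-46.10, 0.000). Z and L share the same x with |ZL| = 41.7 and L on the −y side, so L = (0.000, -41.70). The virtual corner opposite Z is at (-46.10, -41.70). The tangent condition forces CG to be normal to KG and tangency of A1 to RL means the radius CR is perpendicular to RL, with radius 8.4, so the center C sits 8.4 in from both sides at C = (-37.70, -33.30). That places the tangent points at G = (-46.10, -33.30) on KG and R = (-37.70, -41.70) on RL. Then |ZG| = |G − Z| = 56.87.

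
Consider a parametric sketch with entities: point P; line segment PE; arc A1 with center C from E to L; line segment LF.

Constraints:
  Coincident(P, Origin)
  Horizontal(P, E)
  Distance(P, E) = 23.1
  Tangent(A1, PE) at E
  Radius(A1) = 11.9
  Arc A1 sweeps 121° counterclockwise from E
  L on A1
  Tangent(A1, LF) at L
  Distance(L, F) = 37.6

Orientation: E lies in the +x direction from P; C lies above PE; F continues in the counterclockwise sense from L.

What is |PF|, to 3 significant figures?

52.2

P is at the origin; P and E share the same y with |PE| = 23.1 and E on the +x side, so E = (23.1, 0.00). A1 meets PE tangentially, so CE is at right angles to PE, so C = E + (0, 11.9) = (23.1, 11.9). On A1, E sits at bearing -90° from C; a 121° counterclockwise sweep puts L at bearing 31°, so L = C + 11.9·(cos 31°, sin 31°) = (33.3, 18.0). A1 meets LF tangentially, so CL is at right angles to LF, so LF runs along (−sin 31°, cos 31°); with |LF| = 37.6, F = (13.9, 50.3). Then |PF| = |F − P| = 52.2.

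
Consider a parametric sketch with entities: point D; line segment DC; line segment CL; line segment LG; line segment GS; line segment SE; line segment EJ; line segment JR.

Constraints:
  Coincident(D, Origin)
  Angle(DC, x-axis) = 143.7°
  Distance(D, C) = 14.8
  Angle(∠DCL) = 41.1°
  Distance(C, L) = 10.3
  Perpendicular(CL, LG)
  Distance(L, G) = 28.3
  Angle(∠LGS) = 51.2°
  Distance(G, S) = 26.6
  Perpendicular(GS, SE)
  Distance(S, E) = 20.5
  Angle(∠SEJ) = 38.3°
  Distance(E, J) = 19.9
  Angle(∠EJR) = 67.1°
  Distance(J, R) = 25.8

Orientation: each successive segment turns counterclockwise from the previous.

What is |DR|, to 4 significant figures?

32.89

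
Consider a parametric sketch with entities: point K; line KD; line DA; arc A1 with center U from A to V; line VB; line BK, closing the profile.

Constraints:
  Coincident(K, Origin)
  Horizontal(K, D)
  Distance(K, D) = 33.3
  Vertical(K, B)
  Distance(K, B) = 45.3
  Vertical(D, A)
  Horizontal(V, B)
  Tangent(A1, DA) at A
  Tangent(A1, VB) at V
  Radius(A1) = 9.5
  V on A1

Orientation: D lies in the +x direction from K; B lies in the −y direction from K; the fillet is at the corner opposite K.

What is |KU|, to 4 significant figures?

42.99

K is at the origin; K and D share the same y with |KD| = 33.3 and D on the +x side, so D = (33.30, 0.000). K and B share the same x with |KB| = 45.3 and B on the −y side, so B = (0.000, -45.30). The virtual corner opposite K is at (33.30, -45.30). The tangent condition forces UA to be normal to DA and A1 meets VB tangentially, so UV is at right angles to VB, with radius 9.5, so the center U sits 9.5 in from both sides at U = (23.80, -35.80). Then |KU| = |U − K| = 42.99.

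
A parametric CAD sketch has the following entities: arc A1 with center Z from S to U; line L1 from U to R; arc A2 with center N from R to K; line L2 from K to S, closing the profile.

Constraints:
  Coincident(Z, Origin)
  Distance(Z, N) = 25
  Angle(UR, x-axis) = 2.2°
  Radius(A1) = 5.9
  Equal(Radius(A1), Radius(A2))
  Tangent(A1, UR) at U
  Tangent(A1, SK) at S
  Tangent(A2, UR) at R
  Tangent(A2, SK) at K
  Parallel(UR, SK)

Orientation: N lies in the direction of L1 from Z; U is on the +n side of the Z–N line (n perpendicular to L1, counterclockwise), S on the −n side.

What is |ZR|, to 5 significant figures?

25.687

The slot axis is L1's direction at 2.2°, so u = (cos 2.2°, sin 2.2°) = (0.99926, 0.038388) and n = (−sin 2.2°, cos 2.2°) = (-0.038388, 0.99926). Z is at the origin and N lies 25.0 along u from Z, so N = 25.0·u = (24.982, 0.95970). Tangency of A1 to both parallel lines with radius 5.9 puts U and S at Z ± 5.9·n: U = (-0.22649, 5.8957), S = (0.22649, -5.8957). Equal radii place R and K the same way about N: R = N + 5.9·n = (24.755, 6.8553), K = N − 5.9·n = (25.208, -4.9360). Then |ZR| = |R − Z| = 25.687.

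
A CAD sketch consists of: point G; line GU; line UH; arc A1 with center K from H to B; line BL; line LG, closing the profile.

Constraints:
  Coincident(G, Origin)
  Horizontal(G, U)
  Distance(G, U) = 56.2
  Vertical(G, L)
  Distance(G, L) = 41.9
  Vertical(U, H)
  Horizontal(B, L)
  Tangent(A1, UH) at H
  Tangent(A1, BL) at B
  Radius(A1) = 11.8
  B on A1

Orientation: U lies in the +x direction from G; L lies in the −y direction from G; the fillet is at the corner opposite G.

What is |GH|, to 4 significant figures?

63.75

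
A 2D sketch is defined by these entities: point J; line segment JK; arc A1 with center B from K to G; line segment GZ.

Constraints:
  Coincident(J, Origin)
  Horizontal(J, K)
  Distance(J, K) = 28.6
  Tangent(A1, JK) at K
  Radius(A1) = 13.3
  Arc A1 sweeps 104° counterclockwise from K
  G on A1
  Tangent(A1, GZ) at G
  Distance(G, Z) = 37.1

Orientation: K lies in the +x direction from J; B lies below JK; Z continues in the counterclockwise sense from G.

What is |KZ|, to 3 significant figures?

52.7

On A1, K sits at bearing 90° from B; a 104° counterclockwise sweep puts G at bearing 194°, so G = B + 13.3·(cos 194°, sin 194°) = (15.7, -16.5). A1 meets GZ tangentially, so BG is at right angles to GZ, so GZ runs along (−sin 194°, cos 194°); with |GZ| = 37.1, Z = (24.7, -52.5). Then |KZ| = |Z − K| = 52.7.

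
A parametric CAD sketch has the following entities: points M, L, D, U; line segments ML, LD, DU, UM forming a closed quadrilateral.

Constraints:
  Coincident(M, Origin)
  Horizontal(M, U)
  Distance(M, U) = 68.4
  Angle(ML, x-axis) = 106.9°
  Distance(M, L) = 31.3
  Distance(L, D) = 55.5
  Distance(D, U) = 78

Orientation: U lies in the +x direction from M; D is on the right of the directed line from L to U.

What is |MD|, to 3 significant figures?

26.0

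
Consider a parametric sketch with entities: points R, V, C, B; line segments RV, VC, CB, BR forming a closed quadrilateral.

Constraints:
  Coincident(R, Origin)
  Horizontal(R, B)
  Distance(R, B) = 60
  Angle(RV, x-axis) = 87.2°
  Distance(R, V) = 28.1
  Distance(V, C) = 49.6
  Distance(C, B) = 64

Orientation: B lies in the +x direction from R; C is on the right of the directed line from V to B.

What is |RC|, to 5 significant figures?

21.508

Checks: R = (0.00, 0.00) ✓; |VC| = 49.60 ✓; |CB| = 64.00 ✓.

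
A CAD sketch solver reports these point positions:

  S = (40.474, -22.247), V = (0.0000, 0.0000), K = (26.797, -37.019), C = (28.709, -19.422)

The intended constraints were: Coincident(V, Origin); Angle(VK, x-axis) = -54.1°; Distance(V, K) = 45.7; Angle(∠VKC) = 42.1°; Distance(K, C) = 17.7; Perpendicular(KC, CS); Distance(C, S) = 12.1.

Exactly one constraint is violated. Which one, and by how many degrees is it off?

Perpendicular(KC, CS) — off by 7.30°.

V = (0.00, 0.00) ✓; VK at -54.10° ✓; |VK| = 45.70 ✓; ∠VKC = 42.10° ✓; |KC| = 17.70 ✓; ∠(KC, CS) = 97.30° ✗; |CS| = 12.10 ✓.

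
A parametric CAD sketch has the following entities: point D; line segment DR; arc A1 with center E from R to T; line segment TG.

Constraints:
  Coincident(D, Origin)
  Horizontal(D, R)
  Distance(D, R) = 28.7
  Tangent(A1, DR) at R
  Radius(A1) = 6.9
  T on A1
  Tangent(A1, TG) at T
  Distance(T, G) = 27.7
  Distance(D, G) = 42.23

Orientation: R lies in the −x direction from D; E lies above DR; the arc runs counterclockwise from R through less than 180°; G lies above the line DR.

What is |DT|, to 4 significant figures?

23.02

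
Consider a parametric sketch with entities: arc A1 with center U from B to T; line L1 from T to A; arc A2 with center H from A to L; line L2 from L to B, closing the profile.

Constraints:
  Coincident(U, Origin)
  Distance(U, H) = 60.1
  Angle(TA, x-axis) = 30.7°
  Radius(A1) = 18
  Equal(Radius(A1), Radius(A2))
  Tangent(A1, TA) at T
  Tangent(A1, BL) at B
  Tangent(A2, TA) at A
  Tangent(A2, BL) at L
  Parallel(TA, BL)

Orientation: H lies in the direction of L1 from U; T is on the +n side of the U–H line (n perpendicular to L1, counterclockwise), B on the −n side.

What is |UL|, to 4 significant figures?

62.74

The slot axis is L1's direction at 30.7°, so u = (cos 30.7°, sin 30.7°) = (0.8599, 0.5105) and n = (−sin 30.7°, cos 30.7°) = (-0.5105, 0.8599). U is at the origin and H lies 60.1 along u from U, so H = 60.1·u = (51.68, 30.68). Tangency of A1 to both parallel lines with radius 18.0 puts T and B at U ± 18.0·n: T = (-9.190, 15.48), B = (9.190, -15.48). Equal radii place A and L the same way about H: A = H + 18.0·n = (42.49, 46.16), L = H − 18.0·n = (60.87, 15.21). Then |UL| = |L − U| = 62.74.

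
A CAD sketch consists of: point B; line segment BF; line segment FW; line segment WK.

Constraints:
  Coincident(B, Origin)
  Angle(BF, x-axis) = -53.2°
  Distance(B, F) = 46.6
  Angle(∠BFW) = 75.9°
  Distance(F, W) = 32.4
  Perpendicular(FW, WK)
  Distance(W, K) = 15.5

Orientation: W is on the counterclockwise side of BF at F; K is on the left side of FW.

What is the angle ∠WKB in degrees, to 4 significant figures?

144.7°

∠BFW = 75.9°, so FW runs at -53.2° + (180° − 75.9°) = 50.90° from the x-axis; with |FW| = 32.4, W = F + 32.4·(cos 50.90°, sin 50.90°) = (48.35, -12.17). The perpendicularity gives WK at right angles to FW; with |WK| = 15.5 on the left of FW, K = W + 15.5·(-0.7760, 0.6307) = (36.32, -2.395). Then cos ∠WKB = KW·KB / (|KW||KB|), giving 144.7°.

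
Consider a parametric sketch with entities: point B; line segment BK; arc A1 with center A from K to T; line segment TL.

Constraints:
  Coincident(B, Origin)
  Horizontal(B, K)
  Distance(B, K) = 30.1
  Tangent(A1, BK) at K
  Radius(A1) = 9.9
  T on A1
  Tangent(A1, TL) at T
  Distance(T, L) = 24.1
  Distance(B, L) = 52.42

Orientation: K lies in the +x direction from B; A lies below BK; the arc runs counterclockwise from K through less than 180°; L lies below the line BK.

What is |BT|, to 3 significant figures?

28.5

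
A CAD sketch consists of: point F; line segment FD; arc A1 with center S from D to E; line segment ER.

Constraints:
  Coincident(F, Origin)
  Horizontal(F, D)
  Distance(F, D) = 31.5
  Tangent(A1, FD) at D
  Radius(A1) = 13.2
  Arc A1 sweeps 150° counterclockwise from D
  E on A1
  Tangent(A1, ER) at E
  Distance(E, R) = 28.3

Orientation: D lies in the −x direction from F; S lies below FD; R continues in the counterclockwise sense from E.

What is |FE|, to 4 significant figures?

45.37

Tangency of A1 to FD means the radius SD is perpendicular to FD, so S = D + (0, -13.2) = (-31.50, -13.20). On A1, D sits at bearing 90° from S; a 150° counterclockwise sweep puts E at bearing 240°, so E = S + 13.2·(cos 240°, sin 240°) = (-38.10, -24.63). Then |FE| = |E − F| = 45.37.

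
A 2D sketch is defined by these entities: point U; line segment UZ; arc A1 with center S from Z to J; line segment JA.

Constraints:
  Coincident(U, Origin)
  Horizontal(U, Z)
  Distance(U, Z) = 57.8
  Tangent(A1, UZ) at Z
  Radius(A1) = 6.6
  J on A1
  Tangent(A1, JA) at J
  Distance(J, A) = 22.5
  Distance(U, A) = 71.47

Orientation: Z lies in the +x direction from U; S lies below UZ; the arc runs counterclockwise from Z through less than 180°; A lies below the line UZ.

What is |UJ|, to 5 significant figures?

53.439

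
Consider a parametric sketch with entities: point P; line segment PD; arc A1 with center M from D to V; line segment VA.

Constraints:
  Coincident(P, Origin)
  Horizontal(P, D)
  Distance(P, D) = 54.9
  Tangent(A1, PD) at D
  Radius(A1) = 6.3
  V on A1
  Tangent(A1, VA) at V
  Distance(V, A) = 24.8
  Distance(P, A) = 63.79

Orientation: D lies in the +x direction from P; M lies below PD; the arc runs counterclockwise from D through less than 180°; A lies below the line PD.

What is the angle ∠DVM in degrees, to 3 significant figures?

37.5°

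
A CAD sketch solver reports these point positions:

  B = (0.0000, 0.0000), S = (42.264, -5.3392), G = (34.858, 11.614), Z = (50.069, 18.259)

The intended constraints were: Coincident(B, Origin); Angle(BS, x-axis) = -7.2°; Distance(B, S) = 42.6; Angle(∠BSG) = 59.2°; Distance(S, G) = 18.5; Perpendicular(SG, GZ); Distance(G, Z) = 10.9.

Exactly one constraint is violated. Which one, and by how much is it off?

Distance(G, Z) = 10.9 — off by 5.70.

B = (0.00, 0.00) ✓; BS at -7.200° ✓; |BS| = 42.60 ✓; ∠BSG = 59.20° ✓; |SG| = 18.50 ✓; ∠(SG, GZ) = 90.00° ✓; |GZ| = 16.60 ✗.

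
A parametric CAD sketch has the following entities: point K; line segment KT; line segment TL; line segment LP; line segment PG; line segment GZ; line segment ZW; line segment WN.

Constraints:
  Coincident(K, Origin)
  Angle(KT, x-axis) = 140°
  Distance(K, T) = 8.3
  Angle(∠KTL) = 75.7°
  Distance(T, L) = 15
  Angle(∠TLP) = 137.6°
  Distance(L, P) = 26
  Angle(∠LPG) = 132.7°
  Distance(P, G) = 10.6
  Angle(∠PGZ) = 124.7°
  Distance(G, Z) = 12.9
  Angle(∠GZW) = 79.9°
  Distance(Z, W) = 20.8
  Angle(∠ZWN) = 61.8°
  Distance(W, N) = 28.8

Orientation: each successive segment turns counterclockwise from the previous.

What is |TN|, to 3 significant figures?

47.4

K is at the origin; KT runs at 140.0° with length 8.3, so T = (-6.36, 5.34). ∠KTL = 75.7° gives TL at -116° from the x-axis; with |TL| = 15.0, L = (-12.9, -8.18). ∠TLP = 137.6° gives LP at -73.3° from the x-axis; with |LP| = 26.0, P = (-5.39, -33.1). ∠LPG = 132.7° gives PG at -26.0° from the x-axis; with |PG| = 10.6, G = (4.14, -37.7). ∠PGZ = 124.7° gives GZ at 29.3° from the x-axis; with |GZ| = 12.9, Z = (15.4, -31.4). ∠GZW = 79.9° gives ZW at 129° from the x-axis; with |ZW| = 20.8, W = (2.18, -15.3). ∠ZWN = 61.8° gives WN at -112° from the x-axis; with |WN| = 28.8, N = (-8.79, -42.0). Then |TN| = |N − T| = 47.4.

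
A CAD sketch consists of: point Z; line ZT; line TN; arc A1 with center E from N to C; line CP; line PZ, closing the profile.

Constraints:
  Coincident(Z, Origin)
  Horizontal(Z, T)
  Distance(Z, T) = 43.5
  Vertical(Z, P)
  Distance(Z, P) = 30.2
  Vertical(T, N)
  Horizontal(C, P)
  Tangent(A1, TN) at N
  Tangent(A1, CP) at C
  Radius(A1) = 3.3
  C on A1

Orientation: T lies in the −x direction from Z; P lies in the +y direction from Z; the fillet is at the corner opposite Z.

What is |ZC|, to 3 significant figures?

50.3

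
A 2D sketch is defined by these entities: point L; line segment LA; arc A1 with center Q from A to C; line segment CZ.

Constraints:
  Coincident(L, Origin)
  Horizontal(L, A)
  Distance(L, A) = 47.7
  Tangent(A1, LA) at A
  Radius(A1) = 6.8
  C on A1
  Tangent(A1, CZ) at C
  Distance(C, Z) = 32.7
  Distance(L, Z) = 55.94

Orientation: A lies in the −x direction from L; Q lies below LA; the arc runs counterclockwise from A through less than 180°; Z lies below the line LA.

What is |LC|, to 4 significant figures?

54.71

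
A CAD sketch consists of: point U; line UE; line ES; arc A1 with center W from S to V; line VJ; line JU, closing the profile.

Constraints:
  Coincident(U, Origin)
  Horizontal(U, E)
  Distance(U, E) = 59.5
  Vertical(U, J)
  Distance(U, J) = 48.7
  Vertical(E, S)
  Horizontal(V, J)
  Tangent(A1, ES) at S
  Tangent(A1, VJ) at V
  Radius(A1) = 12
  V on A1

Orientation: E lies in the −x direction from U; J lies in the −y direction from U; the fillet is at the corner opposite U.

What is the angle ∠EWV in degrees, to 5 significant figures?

161.89°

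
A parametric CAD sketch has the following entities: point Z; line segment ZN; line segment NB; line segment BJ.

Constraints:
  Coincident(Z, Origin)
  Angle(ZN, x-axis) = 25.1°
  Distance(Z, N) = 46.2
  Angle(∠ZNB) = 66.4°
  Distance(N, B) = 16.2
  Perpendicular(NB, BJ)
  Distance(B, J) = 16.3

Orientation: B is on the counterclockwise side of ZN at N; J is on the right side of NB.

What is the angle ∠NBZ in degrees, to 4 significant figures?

93.10°

Z is at the origin; ZN runs at 25.1° with length 46.2, so N = 46.2·(cos 25.1°, sin 25.1°) = (41.84, 19.60). ∠ZNB = 66.4°, so NB runs at 25.1° + (180° − 66.4°) = 138.7° from the x-axis; with |NB| = 16.2, B = N + 16.2·(cos 138.7°, sin 138.7°) = (29.67, 30.29). Then cos ∠NBZ = BN·BZ / (|BN||BZ|), giving 93.10°.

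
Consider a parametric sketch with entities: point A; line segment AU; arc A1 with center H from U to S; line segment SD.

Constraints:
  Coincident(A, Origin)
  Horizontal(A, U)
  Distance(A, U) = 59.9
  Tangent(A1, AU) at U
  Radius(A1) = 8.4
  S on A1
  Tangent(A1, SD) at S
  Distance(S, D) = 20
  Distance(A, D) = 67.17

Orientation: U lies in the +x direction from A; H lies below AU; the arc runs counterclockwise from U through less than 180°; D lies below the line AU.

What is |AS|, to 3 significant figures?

53.5

A is at the origin; A and U share the same y with |AU| = 59.9 and U on the +x side, so U = (59.9, 0.00). Tangency of A1 to AU means the radius HU is perpendicular to AU, so H = U + (0, -8.4) = (59.9, -8.40). Since HS ⟂ SD (tangency), |HD| = √(8.4² + 20.0²) = 21.7 regardless of where S sits on A1. So D lies on both circle(A, 67.17) and circle(H, 21.7); the below-AU intersection is D = (60.1, -30.1). S is the foot of the tangent from D: S = (52.2, -11.7).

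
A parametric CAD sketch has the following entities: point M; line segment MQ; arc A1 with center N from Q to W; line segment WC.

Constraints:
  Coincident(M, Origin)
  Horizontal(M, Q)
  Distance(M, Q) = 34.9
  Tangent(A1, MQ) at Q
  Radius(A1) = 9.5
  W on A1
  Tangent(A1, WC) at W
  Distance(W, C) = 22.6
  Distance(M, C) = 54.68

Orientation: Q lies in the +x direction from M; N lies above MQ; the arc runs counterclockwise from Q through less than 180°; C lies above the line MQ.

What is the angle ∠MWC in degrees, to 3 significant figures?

102°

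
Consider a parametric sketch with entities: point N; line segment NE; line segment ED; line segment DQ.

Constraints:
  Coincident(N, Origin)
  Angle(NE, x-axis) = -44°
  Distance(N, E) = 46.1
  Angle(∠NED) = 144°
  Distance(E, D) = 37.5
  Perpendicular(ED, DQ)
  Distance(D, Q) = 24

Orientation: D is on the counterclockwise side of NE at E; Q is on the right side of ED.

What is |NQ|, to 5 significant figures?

90.583

∠NED = 144.0°, so ED runs at -44.0° + (180° − 144.0°) = -8.0000° from the x-axis; with |ED| = 37.5, D = E + 37.5·(cos -8.0000°, sin -8.0000°) = (70.297, -37.243). ED ⟂ DQ; with |DQ| = 24.0 on the right of ED, Q = D + 24.0·(-0.13917, -0.99027) = (66.956, -61.009). Then |NQ| = |Q − N| = 90.583.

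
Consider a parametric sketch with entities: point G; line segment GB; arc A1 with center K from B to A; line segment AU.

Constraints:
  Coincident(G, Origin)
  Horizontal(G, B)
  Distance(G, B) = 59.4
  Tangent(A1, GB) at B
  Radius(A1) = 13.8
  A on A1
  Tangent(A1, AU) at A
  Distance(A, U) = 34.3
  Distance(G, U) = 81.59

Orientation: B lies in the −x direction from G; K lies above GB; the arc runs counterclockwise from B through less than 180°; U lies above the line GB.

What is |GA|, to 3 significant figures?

51.6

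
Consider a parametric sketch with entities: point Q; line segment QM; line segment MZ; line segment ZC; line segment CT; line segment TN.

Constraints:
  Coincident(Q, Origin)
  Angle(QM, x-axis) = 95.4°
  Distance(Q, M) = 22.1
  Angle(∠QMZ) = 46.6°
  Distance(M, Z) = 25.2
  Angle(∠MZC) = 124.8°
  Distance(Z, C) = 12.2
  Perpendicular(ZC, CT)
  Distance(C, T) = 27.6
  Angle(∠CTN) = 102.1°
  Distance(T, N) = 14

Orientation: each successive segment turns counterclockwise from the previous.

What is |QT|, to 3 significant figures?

11.3

Q is at the origin; QM runs at 95.4° with length 22.1, so M = (-2.08, 22.0). ∠QMZ = 46.6° gives MZ at -131° from the x-axis; with |MZ| = 25.2, Z = (-18.7, 3.04). ∠MZC = 124.8° gives ZC at -76.0° from the x-axis; with |ZC| = 12.2, C = (-15.7, -8.80). ZC ⟂ CT, so CT runs at 14.0°; with |CT| = 27.6, T = (11.1, -2.12). Then |QT| = |T − Q| = 11.3.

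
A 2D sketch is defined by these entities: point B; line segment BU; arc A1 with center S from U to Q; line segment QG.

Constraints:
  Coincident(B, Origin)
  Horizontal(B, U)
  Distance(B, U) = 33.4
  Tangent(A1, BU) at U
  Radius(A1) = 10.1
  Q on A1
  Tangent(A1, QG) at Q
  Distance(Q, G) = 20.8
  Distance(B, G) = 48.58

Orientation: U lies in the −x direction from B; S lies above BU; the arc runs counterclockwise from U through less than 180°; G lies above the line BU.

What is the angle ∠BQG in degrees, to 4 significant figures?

153.0°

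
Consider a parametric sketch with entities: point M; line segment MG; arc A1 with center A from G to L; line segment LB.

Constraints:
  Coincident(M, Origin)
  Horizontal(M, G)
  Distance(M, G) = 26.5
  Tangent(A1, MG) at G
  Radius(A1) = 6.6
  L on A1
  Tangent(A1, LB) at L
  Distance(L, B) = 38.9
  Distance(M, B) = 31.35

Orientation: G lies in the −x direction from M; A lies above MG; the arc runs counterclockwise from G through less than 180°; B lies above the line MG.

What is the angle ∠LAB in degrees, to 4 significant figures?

80.37°

Checks: |AL| = 6.600 ✓; ∠(AL, LB) = 90.00° ✓; |LB| = 38.90 ✓; |MB| = 31.35 ✓.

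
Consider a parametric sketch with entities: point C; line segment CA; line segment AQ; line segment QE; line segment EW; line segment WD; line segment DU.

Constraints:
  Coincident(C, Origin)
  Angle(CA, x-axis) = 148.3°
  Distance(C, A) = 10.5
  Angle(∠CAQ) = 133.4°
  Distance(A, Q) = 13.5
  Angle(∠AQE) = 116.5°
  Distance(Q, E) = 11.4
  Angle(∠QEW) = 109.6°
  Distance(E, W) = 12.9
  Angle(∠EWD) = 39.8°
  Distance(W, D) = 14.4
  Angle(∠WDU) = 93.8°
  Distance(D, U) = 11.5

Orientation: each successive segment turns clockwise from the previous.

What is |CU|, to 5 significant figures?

29.486

∠EWD = 39.8° gives WD at -172.40° from the x-axis; with |WD| = 14.4, D = (-6.0700, 17.008). ∠WDU = 93.8° gives DU at 101.40° from the x-axis; with |DU| = 11.5, U = (-8.3430, 28.281). Then |CU| = |U − C| = 29.486.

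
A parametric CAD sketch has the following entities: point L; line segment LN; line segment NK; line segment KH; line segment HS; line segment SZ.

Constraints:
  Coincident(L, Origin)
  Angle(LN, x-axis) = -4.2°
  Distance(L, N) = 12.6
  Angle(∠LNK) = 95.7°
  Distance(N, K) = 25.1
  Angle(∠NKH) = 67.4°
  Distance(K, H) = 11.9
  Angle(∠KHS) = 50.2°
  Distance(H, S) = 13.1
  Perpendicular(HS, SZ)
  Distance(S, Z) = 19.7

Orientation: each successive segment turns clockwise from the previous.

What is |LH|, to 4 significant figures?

21.83

∠LNK = 95.7° gives NK at -88.50° from the x-axis; with |NK| = 25.1, K = (13.22, -26.01). ∠NKH = 67.4° gives KH at 158.9° from the x-axis; with |KH| = 11.9, H = (2.121, -21.73). Then |LH| = |H − L| = 21.83.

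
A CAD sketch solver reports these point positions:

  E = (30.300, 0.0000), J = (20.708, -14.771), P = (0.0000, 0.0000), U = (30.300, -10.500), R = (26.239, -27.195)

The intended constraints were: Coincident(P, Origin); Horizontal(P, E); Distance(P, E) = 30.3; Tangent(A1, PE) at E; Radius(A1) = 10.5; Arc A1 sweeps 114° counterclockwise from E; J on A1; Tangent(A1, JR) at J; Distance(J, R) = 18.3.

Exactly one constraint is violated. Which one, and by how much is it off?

Distance(J, R) = 18.3 — off by 4.70.

P = (0.00, 0.00) ✓; P.y = 0.00, E.y = 0.00 ✓; |PE| = 30.30 ✓; ∠(UE, EP) = 90.00° ✓; |UE| = 10.50 ✓; bearing(U→J) − bearing(U→E) = 114.0° ✓; |UJ| = 10.50 ✓; ∠(UJ, JR) = 90.00° ✓; |JR| = 13.60 ✗.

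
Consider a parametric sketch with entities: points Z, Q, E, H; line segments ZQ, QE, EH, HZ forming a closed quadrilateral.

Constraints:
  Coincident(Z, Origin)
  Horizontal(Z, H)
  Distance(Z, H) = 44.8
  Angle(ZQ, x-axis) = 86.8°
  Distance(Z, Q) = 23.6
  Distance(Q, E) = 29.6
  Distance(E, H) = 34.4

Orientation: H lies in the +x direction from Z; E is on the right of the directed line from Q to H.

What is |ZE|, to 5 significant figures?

11.609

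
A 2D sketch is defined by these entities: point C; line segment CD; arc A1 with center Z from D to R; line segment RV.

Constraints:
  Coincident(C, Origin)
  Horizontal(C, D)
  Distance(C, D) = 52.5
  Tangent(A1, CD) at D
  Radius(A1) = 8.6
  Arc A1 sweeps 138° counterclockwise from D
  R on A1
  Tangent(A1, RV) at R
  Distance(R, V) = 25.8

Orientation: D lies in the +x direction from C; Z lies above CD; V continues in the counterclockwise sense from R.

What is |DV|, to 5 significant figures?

34.935

C is at the origin; CD is horizontal with |CD| = 52.5 and D on the +x side, so D = (52.500, 0.0000). A1 meets CD tangentially, so ZD is at right angles to CD, so Z = D + (0, 8.6) = (52.500, 8.6000). On A1, D sits at bearing -90° from Z; a 138° counterclockwise sweep puts R at bearing 48°, so R = Z + 8.6·(cos 48°, sin 48°) = (58.255, 14.991). Since A1 is tangent to RV there, ZR ⟂ RV, so RV runs along (−sin 48°, cos 48°); with |RV| = 25.8, V = (39.081, 32.255). Then |DV| = |V − D| = 34.935.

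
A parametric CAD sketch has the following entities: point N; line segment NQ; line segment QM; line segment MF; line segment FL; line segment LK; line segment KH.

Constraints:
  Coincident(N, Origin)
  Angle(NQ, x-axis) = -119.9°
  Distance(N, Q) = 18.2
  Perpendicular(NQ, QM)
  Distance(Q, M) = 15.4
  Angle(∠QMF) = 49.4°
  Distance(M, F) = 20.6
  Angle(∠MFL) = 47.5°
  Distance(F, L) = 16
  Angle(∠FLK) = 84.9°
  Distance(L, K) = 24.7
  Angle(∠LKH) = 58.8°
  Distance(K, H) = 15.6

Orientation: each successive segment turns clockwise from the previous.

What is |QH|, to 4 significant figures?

21.23

∠FLK = 84.9° gives LK at 151.9° from the x-axis; with |LK| = 24.7, K = (-31.04, -4.318). ∠LKH = 58.8° gives KH at 30.70° from the x-axis; with |KH| = 15.6, H = (-17.63, 3.646). Then |QH| = |H − Q| = 21.23.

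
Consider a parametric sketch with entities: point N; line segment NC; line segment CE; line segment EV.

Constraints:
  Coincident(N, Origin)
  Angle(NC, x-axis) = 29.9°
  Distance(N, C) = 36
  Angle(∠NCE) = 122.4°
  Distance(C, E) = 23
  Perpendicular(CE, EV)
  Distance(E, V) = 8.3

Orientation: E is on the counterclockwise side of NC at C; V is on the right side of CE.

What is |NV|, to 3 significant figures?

57.3

N is at the origin; NC runs at 29.9° with length 36.0, so C = 36.0·(cos 29.9°, sin 29.9°) = (31.2, 17.9). ∠NCE = 122.4°, so CE runs at 29.9° + (180° − 122.4°) = 87.5° from the x-axis; with |CE| = 23.0, E = C + 23.0·(cos 87.5°, sin 87.5°) = (32.2, 40.9). The perpendicularity gives EV at right angles to CE; with |EV| = 8.3 on the right of CE, V = E + 8.3·(0.999, -0.0436) = (40.5, 40.6). Then |NV| = |V − N| = 57.3.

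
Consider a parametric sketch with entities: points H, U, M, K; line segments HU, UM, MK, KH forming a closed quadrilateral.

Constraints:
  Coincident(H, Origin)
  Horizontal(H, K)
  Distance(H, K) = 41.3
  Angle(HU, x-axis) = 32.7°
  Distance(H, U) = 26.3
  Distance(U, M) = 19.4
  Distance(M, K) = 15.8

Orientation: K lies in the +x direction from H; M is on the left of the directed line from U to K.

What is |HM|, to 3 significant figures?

44.4

Checks: |UM| = 19.40 ✓; |MK| = 15.80 ✓.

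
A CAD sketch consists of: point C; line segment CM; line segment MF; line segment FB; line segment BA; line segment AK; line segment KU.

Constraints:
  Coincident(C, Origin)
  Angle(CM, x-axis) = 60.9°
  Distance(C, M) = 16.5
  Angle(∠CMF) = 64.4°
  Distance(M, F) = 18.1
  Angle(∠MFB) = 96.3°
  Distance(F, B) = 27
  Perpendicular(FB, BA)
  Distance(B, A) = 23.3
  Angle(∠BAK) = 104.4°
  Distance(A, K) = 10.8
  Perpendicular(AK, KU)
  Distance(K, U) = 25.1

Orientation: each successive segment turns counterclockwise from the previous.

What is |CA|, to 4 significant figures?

17.20

C is at the origin; CM runs at 60.9° with length 16.5, so M = (8.025, 14.42). ∠CMF = 64.4° gives MF at 176.5° from the x-axis; with |MF| = 18.1, F = (-10.04, 15.52). ∠MFB = 96.3° gives FB at -99.80° from the x-axis; with |FB| = 27.0, B = (-14.64, -11.08). The perpendicularity gives BA at right angles to FB, so BA runs at -9.800°; with |BA| = 23.3, A = (8.323, -15.05). Then |CA| = |A − C| = 17.20.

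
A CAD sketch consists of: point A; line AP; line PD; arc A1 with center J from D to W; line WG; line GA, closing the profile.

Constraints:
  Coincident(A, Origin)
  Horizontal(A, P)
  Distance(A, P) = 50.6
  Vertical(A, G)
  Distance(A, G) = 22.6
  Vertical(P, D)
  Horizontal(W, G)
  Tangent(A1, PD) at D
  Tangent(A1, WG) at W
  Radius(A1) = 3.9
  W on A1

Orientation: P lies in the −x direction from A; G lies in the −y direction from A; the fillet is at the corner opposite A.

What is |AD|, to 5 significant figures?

53.945

A is at the origin; AP is horizontal with |AP| = 50.6 and P on the −x side, so P = (-50.600, 0.0000). A and G share the same x with |AG| = 22.6 and G on the −y side, so G = (0.0000, -22.600). The virtual corner opposite A is at (-50.600, -22.600). Since A1 is tangent to PD there, JD ⟂ PD and A1 meets WG tangentially, so JW is at right angles to WG, with radius 3.9, so the center J sits 3.9 in from both sides at J = (-46.700, -18.700). That places the tangent points at D = (-50.600, -18.700) on PD and W = (-46.700, -22.600) on WG. Then |AD| = |D − A| = 53.945.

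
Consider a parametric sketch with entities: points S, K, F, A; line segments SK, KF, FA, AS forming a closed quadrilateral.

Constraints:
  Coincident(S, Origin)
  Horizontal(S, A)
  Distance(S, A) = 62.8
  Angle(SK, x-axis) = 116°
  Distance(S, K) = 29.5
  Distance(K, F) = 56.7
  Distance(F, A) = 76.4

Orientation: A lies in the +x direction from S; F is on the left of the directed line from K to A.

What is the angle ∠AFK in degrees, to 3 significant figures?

72.4°

S is at the origin; S and A share the same y with |SA| = 62.8 and A in +x, so A = (62.8, 0). SK runs at 116.0° with |SK| = 29.5, so K = (-12.9, 26.5). F is determined by |KF| = 56.7 and |FA| = 76.4 together: it lies at the intersection of circle(K, 56.7) and circle(A, 76.4). With |KA| = 80.2, the foot of the radical line on KA is 23.8 from K and the perpendicular offset is √(56.7² − 23.8²) = 51.5. Taking the left-of-KA solution: F = (26.5, 67.2).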